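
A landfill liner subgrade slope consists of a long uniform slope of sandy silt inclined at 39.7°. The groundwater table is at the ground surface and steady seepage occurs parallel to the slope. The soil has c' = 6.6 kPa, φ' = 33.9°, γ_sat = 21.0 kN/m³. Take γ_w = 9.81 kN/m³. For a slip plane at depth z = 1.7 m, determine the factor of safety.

With seepage parallel to the slope and the water table at the surface, the effective normal stress on the slip plane uses the buoyant unit weight γ' = γ_sat − γ_w while the driving shear stress uses γ_sat:
FS = [c' + γ' z cos²β tanφ'] / [γ_sat z sinβ cosβ]
γ' = 21.0 − 9.81 = 11.19 kN/m³
Numerator = 6.6 + 11.19·1.7·cos²39.7°·tan33.9° = 6.6 + 11.19·1.7·0.5920·0.6720 = 14.167 kPa
Denominator = 21.0·1.7·sin39.7°·cos39.7° = 21.0·1.7·0.6388·0.7694 = 17.545 kPa
FS = 14.167 / 17.545 = 0.807

FS = 0.81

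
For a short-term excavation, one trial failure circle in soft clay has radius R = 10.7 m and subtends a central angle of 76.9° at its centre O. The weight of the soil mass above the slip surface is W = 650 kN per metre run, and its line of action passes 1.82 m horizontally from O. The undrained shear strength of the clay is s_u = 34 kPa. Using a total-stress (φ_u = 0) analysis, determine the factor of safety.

FS = 4.42

Taking moments about the centre O, the resisting moment is provided by the undrained shear strength acting along the arc:
Arc length L_a = R·θ = 10.7·(76.9°·π/180) = 10.7·1.3422 = 14.36 m
M_R = s_u·L_a·R = 34·14.36·10.7 = 5224.6 kN·m/m
M_D = W·d = 650·1.82 = 1183.0 kN·m/m
FS = M_R / M_D = 5224.6 / 1183.0 = 4.416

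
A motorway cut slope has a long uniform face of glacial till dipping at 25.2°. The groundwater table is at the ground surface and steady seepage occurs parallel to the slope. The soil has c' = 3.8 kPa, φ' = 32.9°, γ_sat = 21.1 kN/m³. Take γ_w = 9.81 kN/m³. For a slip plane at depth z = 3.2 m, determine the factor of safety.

With seepage parallel to the slope and the water table at the surface, the effective normal stress on the slip plane uses the buoyant unit weight γ' = γ_sat − γ_w while the driving shear stress uses γ_sat:
FS = [c' + γ' z cos²β tanφ'] / [γ_sat z sinβ cosβ]
γ' = 21.1 − 9.81 = 11.29 kN/m³
Numerator = 3.8 + 11.29·3.2·cos²25.2°·tan32.9° = 3.8 + 11.29·3.2·0.8187·0.6469 = 22.935 kPa
Denominator = 21.1·3.2·sin25.2°·cos25.2° = 21.1·3.2·0.4258·0.9048 = 26.013 kPa
FS = 22.935 / 26.013 = 0.882

FS = 0.88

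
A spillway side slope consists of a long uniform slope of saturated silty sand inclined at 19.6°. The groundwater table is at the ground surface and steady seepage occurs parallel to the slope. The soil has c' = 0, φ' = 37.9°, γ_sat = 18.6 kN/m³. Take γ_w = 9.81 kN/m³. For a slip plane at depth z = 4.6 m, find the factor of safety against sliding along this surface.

FS = 1.03

With seepage parallel to the slope and the water table at the surface, the effective normal stress on the slip plane uses the buoyant unit weight γ' = γ_sat − γ_w while the driving shear stress uses γ_sat:
FS = [c' + γ' z cos²β tanφ'] / [γ_sat z sinβ cosβ]
(For c' = 0 this reduces to FS = (γ'/γ_sat)·tanφ'/tanβ.)
γ' = 18.6 − 9.81 = 8.79 kN/m³
Numerator = 0.0 + 8.79·4.6·cos²19.6°·tan37.9° = 0.0 + 8.79·4.6·0.8875·0.7785 = 27.935 kPa
Denominator = 18.6·4.6·sin19.6°·cos19.6° = 18.6·4.6·0.3355·0.9421 = 27.038 kPa
FS = 27.935 / 27.038 = 1.033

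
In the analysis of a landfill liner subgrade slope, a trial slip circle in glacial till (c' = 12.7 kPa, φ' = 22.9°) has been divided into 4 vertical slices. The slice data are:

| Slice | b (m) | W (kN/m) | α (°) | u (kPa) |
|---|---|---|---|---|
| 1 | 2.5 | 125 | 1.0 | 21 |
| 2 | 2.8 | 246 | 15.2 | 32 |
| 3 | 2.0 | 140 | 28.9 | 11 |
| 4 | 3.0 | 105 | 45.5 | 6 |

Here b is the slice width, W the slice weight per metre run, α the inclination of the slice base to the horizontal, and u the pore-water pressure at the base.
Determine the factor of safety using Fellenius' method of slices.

Ordinary method of slices: FS = Σ[c'·Δl_i + (W_i cosα_i − u_i·Δl_i)·tanφ'] / Σ W_i sinα_i, with Δl_i = b_i / cosα_i.
Slice 1: Δl = 2.5/cos1.0° = 2.500 m; N'_1 = 125·cos1.0° − 21·2.500 = 72.5; c'Δl = 31.75; W sinα = 2.2
Slice 2: Δl = 2.8/cos15.2° = 2.902 m; N'_2 = 246·cos15.2° − 32·2.902 = 144.5; c'Δl = 36.85; W sinα = 64.5
Slice 3: Δl = 2.0/cos28.9° = 2.285 m; N'_3 = 140·cos28.9° − 11·2.285 = 97.4; c'Δl = 29.01; W sinα = 67.7
Slice 4: Δl = 3.0/cos45.5° = 4.280 m; N'_4 = 105·cos45.5° − 6·4.280 = 47.9; c'Δl = 54.36; W sinα = 74.9
Σc'Δl = 152.0 kN/m; ΣN' = 362.4 kN/m; ΣW sinα = 209.2 kN/m
Resisting = 152.0 + 362.4·tan22.9° = 152.0 + 153.1 = 305.0 kN/m
FS = 305.0 / 209.2 = 1.458

FS = 1.46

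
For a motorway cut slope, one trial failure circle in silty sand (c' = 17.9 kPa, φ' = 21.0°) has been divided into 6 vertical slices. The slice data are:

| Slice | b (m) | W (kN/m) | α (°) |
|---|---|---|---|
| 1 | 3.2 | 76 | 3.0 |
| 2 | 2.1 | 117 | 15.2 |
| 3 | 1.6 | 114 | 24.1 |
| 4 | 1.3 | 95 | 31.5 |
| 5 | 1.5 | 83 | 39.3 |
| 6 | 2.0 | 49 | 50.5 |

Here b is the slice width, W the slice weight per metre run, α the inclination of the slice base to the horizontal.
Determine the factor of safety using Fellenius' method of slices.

Ordinary method of slices: FS = Σ[c'·Δl_i + (W_i cosα_i)·tanφ'] / Σ W_i sinα_i, with Δl_i = b_i / cosα_i.
Slice 1: Δl = 3.2/cos3.0° = 3.204 m; N'_1 = 76·cos3.0° = 75.9; c'Δl = 57.36; W sinα = 4.0
Slice 2: Δl = 2.1/cos15.2° = 2.176 m; N'_2 = 117·cos15.2° = 112.9; c'Δl = 38.95; W sinα = 30.7
Slice 3: Δl = 1.6/cos24.1° = 1.753 m; N'_3 = 114·cos24.1° = 104.1; c'Δl = 31.37; W sinα = 46.5
Slice 4: Δl = 1.3/cos31.5° = 1.525 m; N'_4 = 95·cos31.5° = 81.0; c'Δl = 27.29; W sinα = 49.6
Slice 5: Δl = 1.5/cos39.3° = 1.938 m; N'_5 = 83·cos39.3° = 64.2; c'Δl = 34.70; W sinα = 52.6
Slice 6: Δl = 2.0/cos50.5° = 3.144 m; N'_6 = 49·cos50.5° = 31.2; c'Δl = 56.28; W sinα = 37.8
Σc'Δl = 246.0 kN/m; ΣN' = 469.3 kN/m; ΣW sinα = 221.2 kN/m
Resisting = 246.0 + 469.3·tan21.0° = 246.0 + 180.1 = 426.1 kN/m
FS = 426.1 / 221.2 = 1.926

FS = 1.93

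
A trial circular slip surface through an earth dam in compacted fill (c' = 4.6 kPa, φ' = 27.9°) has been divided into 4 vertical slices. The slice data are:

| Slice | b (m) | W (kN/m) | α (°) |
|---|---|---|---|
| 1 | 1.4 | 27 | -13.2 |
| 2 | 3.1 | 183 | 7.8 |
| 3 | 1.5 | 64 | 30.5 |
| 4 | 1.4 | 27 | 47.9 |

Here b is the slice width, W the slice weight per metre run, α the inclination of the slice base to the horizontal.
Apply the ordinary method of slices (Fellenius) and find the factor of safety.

Ordinary method of slices: FS = Σ[c'·Δl_i + (W_i cosα_i)·tanφ'] / Σ W_i sinα_i, with Δl_i = b_i / cosα_i.
Slice 1: Δl = 1.4/cos(-13.2°) = 1.438 m; N'_1 = 27·cos(-13.2°) = 26.3; c'Δl = 6.61; W sinα = -6.2
Slice 2: Δl = 3.1/cos7.8° = 3.129 m; N'_2 = 183·cos7.8° = 181.3; c'Δl = 14.39; W sinα = 24.8
Slice 3: Δl = 1.5/cos30.5° = 1.741 m; N'_3 = 64·cos30.5° = 55.1; c'Δl = 8.01; W sinα = 32.5
Slice 4: Δl = 1.4/cos47.9° = 2.088 m; N'_4 = 27·cos47.9° = 18.1; c'Δl = 9.61; W sinα = 20.0
Σc'Δl = 38.6 kN/m; ΣN' = 280.8 kN/m; ΣW sinα = 71.2 kN/m
Resisting = 38.6 + 280.8·tan27.9° = 38.6 + 148.7 = 187.3 kN/m
FS = 187.3 / 71.2 = 2.631

FS = 2.63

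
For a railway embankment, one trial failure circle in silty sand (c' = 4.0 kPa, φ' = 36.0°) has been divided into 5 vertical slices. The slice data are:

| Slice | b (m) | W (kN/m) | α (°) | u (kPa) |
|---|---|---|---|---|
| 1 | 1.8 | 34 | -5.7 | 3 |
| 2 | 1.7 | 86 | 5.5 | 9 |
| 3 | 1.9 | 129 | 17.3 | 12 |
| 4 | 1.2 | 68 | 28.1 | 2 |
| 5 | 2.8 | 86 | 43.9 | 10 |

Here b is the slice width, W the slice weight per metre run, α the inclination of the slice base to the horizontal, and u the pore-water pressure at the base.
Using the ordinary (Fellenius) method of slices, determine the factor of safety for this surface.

Ordinary method of slices: FS = Σ[c'·Δl_i + (W_i cosα_i − u_i·Δl_i)·tanφ'] / Σ W_i sinα_i, with Δl_i = b_i / cosα_i.
Slice 1: Δl = 1.8/cos(-5.7°) = 1.809 m; N'_1 = 34·cos(-5.7°) − 3·1.809 = 28.4; c'Δl = 7.24; W sinα = -3.4
Slice 2: Δl = 1.7/cos5.5° = 1.708 m; N'_2 = 86·cos5.5° − 9·1.708 = 70.2; c'Δl = 6.83; W sinα = 8.2
Slice 3: Δl = 1.9/cos17.3° = 1.990 m; N'_3 = 129·cos17.3° − 12·1.990 = 99.3; c'Δl = 7.96; W sinα = 38.4
Slice 4: Δl = 1.2/cos28.1° = 1.360 m; N'_4 = 68·cos28.1° − 2·1.360 = 57.3; c'Δl = 5.44; W sinα = 32.0
Slice 5: Δl = 2.8/cos43.9° = 3.886 m; N'_5 = 86·cos43.9° − 10·3.886 = 23.1; c'Δl = 15.54; W sinα = 59.6
Σc'Δl = 43.0 kN/m; ΣN' = 278.3 kN/m; ΣW sinα = 134.9 kN/m
Resisting = 43.0 + 278.3·tan36.0° = 43.0 + 202.2 = 245.2 kN/m
FS = 245.2 / 134.9 = 1.818

FS = 1.82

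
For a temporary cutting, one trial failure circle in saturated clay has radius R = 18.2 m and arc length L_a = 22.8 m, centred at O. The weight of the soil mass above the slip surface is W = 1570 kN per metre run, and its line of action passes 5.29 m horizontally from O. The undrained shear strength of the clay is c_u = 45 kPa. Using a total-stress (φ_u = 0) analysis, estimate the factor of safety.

Taking moments about the centre O, the resisting moment is provided by the undrained shear strength acting along the arc:
M_R = c_u·L_a·R = 45·22.80·18.2 = 18673.2 kN·m/m
M_D = W·d = 1570·5.29 = 8305.3 kN·m/m
FS = M_R / M_D = 18673.2 / 8305.3 = 2.248

FS = 2.25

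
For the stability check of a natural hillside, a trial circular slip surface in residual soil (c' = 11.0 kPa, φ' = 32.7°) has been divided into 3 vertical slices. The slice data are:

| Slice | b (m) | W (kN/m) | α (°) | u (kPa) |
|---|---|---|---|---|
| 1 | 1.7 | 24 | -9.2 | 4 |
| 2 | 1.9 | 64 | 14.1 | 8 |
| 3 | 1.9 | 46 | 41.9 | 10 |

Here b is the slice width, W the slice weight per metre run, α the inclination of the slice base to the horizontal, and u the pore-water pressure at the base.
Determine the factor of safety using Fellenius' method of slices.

Ordinary method of slices: FS = Σ[c'·Δl_i + (W_i cosα_i − u_i·Δl_i)·tanφ'] / Σ W_i sinα_i, with Δl_i = b_i / cosα_i.
Slice 1: Δl = 1.7/cos(-9.2°) = 1.722 m; N'_1 = 24·cos(-9.2°) − 4·1.722 = 16.8; c'Δl = 18.94; W sinα = -3.8
Slice 2: Δl = 1.9/cos14.1° = 1.959 m; N'_2 = 64·cos14.1° − 8·1.959 = 46.4; c'Δl = 21.55; W sinα = 15.6
Slice 3: Δl = 1.9/cos41.9° = 2.553 m; N'_3 = 46·cos41.9° − 10·2.553 = 8.7; c'Δl = 28.08; W sinα = 30.7
Σc'Δl = 68.6 kN/m; ΣN' = 71.9 kN/m; ΣW sinα = 42.5 kN/m
Resisting = 68.6 + 71.9·tan32.7° = 68.6 + 46.2 = 114.7 kN/m
FS = 114.7 / 42.5 = 2.701

FS = 2.70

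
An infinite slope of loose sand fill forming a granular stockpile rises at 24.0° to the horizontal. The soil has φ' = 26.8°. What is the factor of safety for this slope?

FS = 1.13

For a dry cohesionless infinite slope the factor of safety is FS = tanφ' / tanβ.
FS = tan26.8° / tan24.0° = 0.5051 / 0.4452 = 1.135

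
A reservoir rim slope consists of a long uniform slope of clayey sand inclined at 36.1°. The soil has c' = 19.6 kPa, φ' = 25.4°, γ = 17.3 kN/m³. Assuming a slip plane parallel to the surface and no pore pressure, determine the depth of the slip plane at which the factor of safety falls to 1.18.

z = 4.50 m

Setting FS = 1.18 in FS = [c' + γz cos²β tanφ'] / [γz sinβ cosβ] and solving for z:
z = c' / [γ cosβ (FS·sinβ − cosβ·tanφ')]
  = 19.6 / [17.3·cos36.1°·(1.18·sin36.1° − cos36.1°·tan25.4°)]
  = 19.6 / [17.3·0.8080·(1.18·0.5892 − 0.8080·0.4748)]
  = 19.6 / 4.3555 = 4.500 m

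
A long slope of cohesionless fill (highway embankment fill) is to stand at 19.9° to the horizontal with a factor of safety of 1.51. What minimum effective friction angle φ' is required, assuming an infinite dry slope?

FS = tanφ'/tanβ ⇒ tanφ' = FS · tanβ = 1.51 · tan19.9° = 0.5466
φ' = arctan(0.5466) = 28.66°

φ' = 28.7°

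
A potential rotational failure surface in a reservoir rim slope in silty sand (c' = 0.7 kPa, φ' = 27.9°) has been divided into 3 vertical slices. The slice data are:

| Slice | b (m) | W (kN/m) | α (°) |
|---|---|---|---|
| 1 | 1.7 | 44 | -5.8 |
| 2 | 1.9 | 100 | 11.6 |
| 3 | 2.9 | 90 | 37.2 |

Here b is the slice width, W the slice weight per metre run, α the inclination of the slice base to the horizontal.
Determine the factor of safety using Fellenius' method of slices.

FS = 1.69

Ordinary method of slices: FS = Σ[c'·Δl_i + (W_i cosα_i)·tanφ'] / Σ W_i sinα_i, with Δl_i = b_i / cosα_i.
Slice 1: Δl = 1.7/cos(-5.8°) = 1.709 m; N'_1 = 44·cos(-5.8°) = 43.8; c'Δl = 1.20; W sinα = -4.4
Slice 2: Δl = 1.9/cos11.6° = 1.940 m; N'_2 = 100·cos11.6° = 98.0; c'Δl = 1.36; W sinα = 20.1
Slice 3: Δl = 2.9/cos37.2° = 3.641 m; N'_3 = 90·cos37.2° = 71.7; c'Δl = 2.55; W sinα = 54.4
Σc'Δl = 5.1 kN/m; ΣN' = 213.4 kN/m; ΣW sinα = 70.1 kN/m
Resisting = 5.1 + 213.4·tan27.9° = 5.1 + 113.0 = 118.1 kN/m
FS = 118.1 / 70.1 = 1.685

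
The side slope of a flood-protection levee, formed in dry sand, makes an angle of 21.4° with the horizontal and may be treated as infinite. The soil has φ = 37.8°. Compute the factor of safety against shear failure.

FS = 1.98

For a dry cohesionless infinite slope the factor of safety is FS = tanφ / tanβ.
FS = tan37.8° / tan21.4° = 0.7757 / 0.3919 = 1.979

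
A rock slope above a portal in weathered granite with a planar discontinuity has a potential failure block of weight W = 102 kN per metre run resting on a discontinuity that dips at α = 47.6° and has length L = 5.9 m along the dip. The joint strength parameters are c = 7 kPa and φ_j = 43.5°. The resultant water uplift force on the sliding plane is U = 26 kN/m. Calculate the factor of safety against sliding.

Resolving the block weight along and normal to the plane and applying the Mohr–Coulomb strength on the joint:
N' = W cosα − U = 102·cos47.6° − 26 = 42.8 kN/m
Driving force T = W sinα = 102·sin47.6° = 75.3 kN/m
Resisting force R = c·L + N'·tanφ_j = 7·5.9 + 42.8·tan43.5° = 41.3 + 40.6 = 81.9 kN/m
FS = R / T = 81.9 / 75.3 = 1.087

FS = 1.09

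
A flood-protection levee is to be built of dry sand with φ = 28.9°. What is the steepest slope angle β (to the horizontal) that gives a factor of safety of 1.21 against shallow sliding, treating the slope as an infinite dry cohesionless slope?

For an infinite dry cohesionless slope FS = tanφ/tanβ, so tanβ = tanφ / FS.
tanβ = tan28.9° / 1.21 = 0.5520 / 1.21 = 0.4562
β = arctan(0.4562) = 24.52°

β = 24.5°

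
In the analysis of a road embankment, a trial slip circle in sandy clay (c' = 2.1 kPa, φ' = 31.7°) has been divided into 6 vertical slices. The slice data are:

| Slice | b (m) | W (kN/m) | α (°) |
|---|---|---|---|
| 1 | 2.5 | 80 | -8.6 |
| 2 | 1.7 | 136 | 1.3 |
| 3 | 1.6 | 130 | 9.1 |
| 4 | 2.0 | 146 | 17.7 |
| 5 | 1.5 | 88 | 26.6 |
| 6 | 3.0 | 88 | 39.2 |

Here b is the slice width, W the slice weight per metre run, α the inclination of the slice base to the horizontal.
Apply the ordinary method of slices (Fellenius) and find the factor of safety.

Ordinary method of slices: FS = Σ[c'·Δl_i + (W_i cosα_i)·tanφ'] / Σ W_i sinα_i, with Δl_i = b_i / cosα_i.
Slice 1: Δl = 2.5/cos(-8.6°) = 2.528 m; N'_1 = 80·cos(-8.6°) = 79.1; c'Δl = 5.31; W sinα = -12.0
Slice 2: Δl = 1.7/cos1.3° = 1.700 m; N'_2 = 136·cos1.3° = 136.0; c'Δl = 3.57; W sinα = 3.1
Slice 3: Δl = 1.6/cos9.1° = 1.620 m; N'_3 = 130·cos9.1° = 128.4; c'Δl = 3.40; W sinα = 20.6
Slice 4: Δl = 2.0/cos17.7° = 2.099 m; N'_4 = 146·cos17.7° = 139.1; c'Δl = 4.41; W sinα = 44.4
Slice 5: Δl = 1.5/cos26.6° = 1.678 m; N'_5 = 88·cos26.6° = 78.7; c'Δl = 3.52; W sinα = 39.4
Slice 6: Δl = 3.0/cos39.2° = 3.871 m; N'_6 = 88·cos39.2° = 68.2; c'Δl = 8.13; W sinα = 55.6
Σc'Δl = 28.3 kN/m; ΣN' = 629.4 kN/m; ΣW sinα = 151.1 kN/m
Resisting = 28.3 + 629.4·tan31.7° = 28.3 + 388.7 = 417.1 kN/m
FS = 417.1 / 151.1 = 2.760

FS = 2.76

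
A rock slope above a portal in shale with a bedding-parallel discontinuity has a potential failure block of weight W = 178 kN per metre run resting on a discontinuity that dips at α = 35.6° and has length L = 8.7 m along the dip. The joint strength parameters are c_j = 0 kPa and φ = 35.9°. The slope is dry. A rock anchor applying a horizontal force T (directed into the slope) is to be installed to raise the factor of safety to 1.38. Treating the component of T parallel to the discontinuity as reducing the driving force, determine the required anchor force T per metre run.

Resolving forces along and normal to the sliding plane, with the horizontal anchor force T adding T·sinα to the effective normal force and T·cosα acting up the plane against the driving force:
FS = [c_jL + (W cosα + T sinα) tanφ] / [W sinα − T cosα]
Without the anchor: N' = 144.7 kN/m, driving T_d = 103.6 kN/m, resisting R = 0·8.7 + 144.7·tan35.9° = 104.8 kN/m, FS = 1.01.
Setting FS = 1.38 and solving for T:
1.38·(103.6 − T cos35.6°) = 104.8 + T sin35.6°·tan35.9°
T·(sin35.6°·tan35.9° + 1.38·cos35.6°) = 1.38·103.6 − 104.8
T·(0.5821·0.7239 + 1.38·0.8131) = 143.0 − 104.8 = 38.2
T·1.5435 = 38.2
T = 24.8 kN/m

T = 25 kN/m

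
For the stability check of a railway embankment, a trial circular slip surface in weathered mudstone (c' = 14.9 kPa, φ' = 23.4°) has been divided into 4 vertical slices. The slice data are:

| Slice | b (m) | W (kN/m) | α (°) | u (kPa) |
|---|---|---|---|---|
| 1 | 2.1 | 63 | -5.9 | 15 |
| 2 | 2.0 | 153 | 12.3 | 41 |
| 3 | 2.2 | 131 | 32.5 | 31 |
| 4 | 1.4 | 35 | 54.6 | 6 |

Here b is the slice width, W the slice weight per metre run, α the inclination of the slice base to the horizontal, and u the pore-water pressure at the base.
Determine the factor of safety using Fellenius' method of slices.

Ordinary method of slices: FS = Σ[c'·Δl_i + (W_i cosα_i − u_i·Δl_i)·tanφ'] / Σ W_i sinα_i, with Δl_i = b_i / cosα_i.
Slice 1: Δl = 2.1/cos(-5.9°) = 2.111 m; N'_1 = 63·cos(-5.9°) − 15·2.111 = 31.0; c'Δl = 31.46; W sinα = -6.5
Slice 2: Δl = 2.0/cos12.3° = 2.047 m; N'_2 = 153·cos12.3° − 41·2.047 = 65.6; c'Δl = 30.50; W sinα = 32.6
Slice 3: Δl = 2.2/cos32.5° = 2.609 m; N'_3 = 131·cos32.5° − 31·2.609 = 29.6; c'Δl = 38.87; W sinα = 70.4
Slice 4: Δl = 1.4/cos54.6° = 2.417 m; N'_4 = 35·cos54.6° − 6·2.417 = 5.8; c'Δl = 36.01; W sinα = 28.5
Σc'Δl = 136.8 kN/m; ΣN' = 132.0 kN/m; ΣW sinα = 125.0 kN/m
Resisting = 136.8 + 132.0·tan23.4° = 136.8 + 57.1 = 193.9 kN/m
FS = 193.9 / 125.0 = 1.551

FS = 1.55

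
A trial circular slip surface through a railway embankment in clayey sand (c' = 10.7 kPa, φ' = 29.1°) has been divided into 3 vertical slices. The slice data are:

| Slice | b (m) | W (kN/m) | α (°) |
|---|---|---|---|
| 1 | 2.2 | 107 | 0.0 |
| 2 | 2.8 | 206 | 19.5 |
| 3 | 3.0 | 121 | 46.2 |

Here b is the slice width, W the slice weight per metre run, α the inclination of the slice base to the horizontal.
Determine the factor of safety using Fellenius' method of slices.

FS = 2.02

Ordinary method of slices: FS = Σ[c'·Δl_i + (W_i cosα_i)·tanφ'] / Σ W_i sinα_i, with Δl_i = b_i / cosα_i.
Slice 1: Δl = 2.2/cos0.0° = 2.200 m; N'_1 = 107·cos0.0° = 107.0; c'Δl = 23.54; W sinα = 0.0
Slice 2: Δl = 2.8/cos19.5° = 2.970 m; N'_2 = 206·cos19.5° = 194.2; c'Δl = 31.78; W sinα = 68.8
Slice 3: Δl = 3.0/cos46.2° = 4.334 m; N'_3 = 121·cos46.2° = 83.7; c'Δl = 46.38; W sinα = 87.3
Σc'Δl = 101.7 kN/m; ΣN' = 384.9 kN/m; ΣW sinα = 156.1 kN/m
Resisting = 101.7 + 384.9·tan29.1° = 101.7 + 214.3 = 316.0 kN/m
FS = 316.0 / 156.1 = 2.024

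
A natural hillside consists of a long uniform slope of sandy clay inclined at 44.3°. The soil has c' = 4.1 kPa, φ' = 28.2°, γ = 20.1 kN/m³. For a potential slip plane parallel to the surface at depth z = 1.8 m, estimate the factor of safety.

FS = 0.78

For an infinite slope with a slip plane parallel to the surface (no pore pressure): FS = [c' + γz cos²β tanφ'] / [γz sinβ cosβ].
γz = 20.1·1.8 = 36.18 kN/m²
Numerator = 4.1 + 36.18·cos²44.3°·tan28.2° = 4.1 + 36.18·0.5122·0.5362 = 14.037 kPa
Denominator = 36.18·sin44.3°·cos44.3° = 36.18·0.6984·0.7157 = 18.085 kPa
FS = 14.037 / 18.085 = 0.776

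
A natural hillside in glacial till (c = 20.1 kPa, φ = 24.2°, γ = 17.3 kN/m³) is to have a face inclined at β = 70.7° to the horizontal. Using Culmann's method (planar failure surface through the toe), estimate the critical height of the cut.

Culmann's analysis gives the critical failure plane at α_cr = (β + φ)/2 = (70.7 + 24.2)/2 = 47.5°, and the critical height
H_c = (4c/γ) · sinβ cosφ / [1 − cos(β − φ)]
    = (4·20.1/17.3) · sin70.7°·cos24.2° / [1 − cos(46.5°)]
    = 4.647 · 0.9438·0.9121 / [1 − 0.6884]
    = 4.647 · 0.8609 / 0.3116
    = 12.84 m

H_c = 12.84 m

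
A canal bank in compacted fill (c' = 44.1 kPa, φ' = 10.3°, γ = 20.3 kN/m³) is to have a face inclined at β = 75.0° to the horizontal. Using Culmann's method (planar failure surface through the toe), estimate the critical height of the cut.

Culmann's analysis gives the critical failure plane at α_cr = (β + φ')/2 = (75.0 + 10.3)/2 = 42.6°, and the critical height
H_c = (4c'/γ) · sinβ cosφ' / [1 − cos(β − φ')]
    = (4·44.1/20.3) · sin75.0°·cos10.3° / [1 − cos(64.7°)]
    = 8.690 · 0.9659·0.9839 / [1 − 0.4274]
    = 8.690 · 0.9504 / 0.5726
    = 14.42 m

H_c = 14.42 m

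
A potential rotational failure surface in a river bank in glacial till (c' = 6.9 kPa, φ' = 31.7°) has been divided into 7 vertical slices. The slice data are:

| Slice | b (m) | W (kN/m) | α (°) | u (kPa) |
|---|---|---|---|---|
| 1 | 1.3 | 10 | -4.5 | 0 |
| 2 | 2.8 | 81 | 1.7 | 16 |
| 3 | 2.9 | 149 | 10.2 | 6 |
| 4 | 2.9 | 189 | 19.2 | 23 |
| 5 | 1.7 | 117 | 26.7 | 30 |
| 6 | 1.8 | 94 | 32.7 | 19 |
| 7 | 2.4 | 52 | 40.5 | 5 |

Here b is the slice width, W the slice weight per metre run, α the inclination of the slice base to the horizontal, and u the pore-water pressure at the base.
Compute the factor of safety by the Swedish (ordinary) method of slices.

Ordinary method of slices: FS = Σ[c'·Δl_i + (W_i cosα_i − u_i·Δl_i)·tanφ'] / Σ W_i sinα_i, with Δl_i = b_i / cosα_i.
Slice 1: Δl = 1.3/cos(-4.5°) = 1.304 m; N'_1 = 10·cos(-4.5°) − 0·1.304 = 10.0; c'Δl = 9.00; W sinα = -0.8
Slice 2: Δl = 2.8/cos1.7° = 2.801 m; N'_2 = 81·cos1.7° − 16·2.801 = 36.1; c'Δl = 19.33; W sinα = 2.4
Slice 3: Δl = 2.9/cos10.2° = 2.947 m; N'_3 = 149·cos10.2° − 6·2.947 = 129.0; c'Δl = 20.33; W sinα = 26.4
Slice 4: Δl = 2.9/cos19.2° = 3.071 m; N'_4 = 189·cos19.2° − 23·3.071 = 107.9; c'Δl = 21.19; W sinα = 62.2
Slice 5: Δl = 1.7/cos26.7° = 1.903 m; N'_5 = 117·cos26.7° − 30·1.903 = 47.4; c'Δl = 13.13; W sinα = 52.6
Slice 6: Δl = 1.8/cos32.7° = 2.139 m; N'_6 = 94·cos32.7° − 19·2.139 = 38.5; c'Δl = 14.76; W sinα = 50.8
Slice 7: Δl = 2.4/cos40.5° = 3.156 m; N'_7 = 52·cos40.5° − 5·3.156 = 23.8; c'Δl = 21.78; W sinα = 33.8
Σc'Δl = 119.5 kN/m; ΣN' = 392.6 kN/m; ΣW sinα = 227.3 kN/m
Resisting = 119.5 + 392.6·tan31.7° = 119.5 + 242.5 = 362.0 kN/m
FS = 362.0 / 227.3 = 1.593

FS = 1.59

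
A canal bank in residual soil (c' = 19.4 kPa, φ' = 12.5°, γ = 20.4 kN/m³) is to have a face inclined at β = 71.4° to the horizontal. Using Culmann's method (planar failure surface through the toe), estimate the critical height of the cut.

Culmann's analysis gives the critical failure plane at α_cr = (β + φ')/2 = (71.4 + 12.5)/2 = 42.0°, and the critical height
H_c = (4c'/γ) · sinβ cosφ' / [1 − cos(β − φ')]
    = (4·19.4/20.4) · sin71.4°·cos12.5° / [1 − cos(58.9°)]
    = 3.804 · 0.9478·0.9763 / [1 − 0.5165]
    = 3.804 · 0.9253 / 0.4835
    = 7.28 m

H_c = 7.28 m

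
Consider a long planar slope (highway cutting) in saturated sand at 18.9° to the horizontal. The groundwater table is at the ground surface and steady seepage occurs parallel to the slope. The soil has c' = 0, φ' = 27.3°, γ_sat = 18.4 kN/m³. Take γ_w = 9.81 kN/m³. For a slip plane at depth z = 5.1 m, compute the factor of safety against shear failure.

With seepage parallel to the slope and the water table at the surface, the effective normal stress on the slip plane uses the buoyant unit weight γ' = γ_sat − γ_w while the driving shear stress uses γ_sat:
FS = [c' + γ' z cos²β tanφ'] / [γ_sat z sinβ cosβ]
(For c' = 0 this reduces to FS = (γ'/γ_sat)·tanφ'/tanβ.)
γ' = 18.4 − 9.81 = 8.59 kN/m³
Numerator = 0.0 + 8.59·5.1·cos²18.9°·tan27.3° = 0.0 + 8.59·5.1·0.8951·0.5161 = 20.239 kPa
Denominator = 18.4·5.1·sin18.9°·cos18.9° = 18.4·5.1·0.3239·0.9461 = 28.758 kPa
FS = 20.239 / 28.758 = 0.704

FS = 0.70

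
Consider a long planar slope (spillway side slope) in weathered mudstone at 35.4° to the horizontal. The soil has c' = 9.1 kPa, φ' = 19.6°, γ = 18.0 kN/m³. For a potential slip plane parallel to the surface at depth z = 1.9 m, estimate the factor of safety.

FS = 1.06

For an infinite slope with a slip plane parallel to the surface (no pore pressure): FS = [c' + γz cos²β tanφ'] / [γz sinβ cosβ].
γz = 18.0·1.9 = 34.20 kN/m²
Numerator = 9.1 + 34.20·cos²35.4°·tan19.6° = 9.1 + 34.20·0.6644·0.3561 = 17.192 kPa
Denominator = 34.20·sin35.4°·cos35.4° = 34.20·0.5793·0.8151 = 16.149 kPa
FS = 17.192 / 16.149 = 1.065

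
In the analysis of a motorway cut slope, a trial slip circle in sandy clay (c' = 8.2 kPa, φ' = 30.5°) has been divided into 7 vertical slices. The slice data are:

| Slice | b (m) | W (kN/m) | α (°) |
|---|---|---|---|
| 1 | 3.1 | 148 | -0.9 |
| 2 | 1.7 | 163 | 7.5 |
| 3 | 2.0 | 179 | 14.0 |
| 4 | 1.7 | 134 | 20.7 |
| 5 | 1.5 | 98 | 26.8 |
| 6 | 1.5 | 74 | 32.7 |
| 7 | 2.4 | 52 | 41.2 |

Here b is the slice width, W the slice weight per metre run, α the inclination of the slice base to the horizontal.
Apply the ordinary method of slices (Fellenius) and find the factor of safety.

Ordinary method of slices: FS = Σ[c'·Δl_i + (W_i cosα_i)·tanφ'] / Σ W_i sinα_i, with Δl_i = b_i / cosα_i.
Slice 1: Δl = 3.1/cos(-0.9°) = 3.100 m; N'_1 = 148·cos(-0.9°) = 148.0; c'Δl = 25.42; W sinα = -2.3
Slice 2: Δl = 1.7/cos7.5° = 1.715 m; N'_2 = 163·cos7.5° = 161.6; c'Δl = 14.06; W sinα = 21.3
Slice 3: Δl = 2.0/cos14.0° = 2.061 m; N'_3 = 179·cos14.0° = 173.7; c'Δl = 16.90; W sinα = 43.3
Slice 4: Δl = 1.7/cos20.7° = 1.817 m; N'_4 = 134·cos20.7° = 125.3; c'Δl = 14.90; W sinα = 47.4
Slice 5: Δl = 1.5/cos26.8° = 1.681 m; N'_5 = 98·cos26.8° = 87.5; c'Δl = 13.78; W sinα = 44.2
Slice 6: Δl = 1.5/cos32.7° = 1.783 m; N'_6 = 74·cos32.7° = 62.3; c'Δl = 14.62; W sinα = 40.0
Slice 7: Δl = 2.4/cos41.2° = 3.190 m; N'_7 = 52·cos41.2° = 39.1; c'Δl = 26.16; W sinα = 34.3
Σc'Δl = 125.8 kN/m; ΣN' = 797.5 kN/m; ΣW sinα = 228.0 kN/m
Resisting = 125.8 + 797.5·tan30.5° = 125.8 + 469.8 = 595.6 kN/m
FS = 595.6 / 228.0 = 2.612

FS = 2.61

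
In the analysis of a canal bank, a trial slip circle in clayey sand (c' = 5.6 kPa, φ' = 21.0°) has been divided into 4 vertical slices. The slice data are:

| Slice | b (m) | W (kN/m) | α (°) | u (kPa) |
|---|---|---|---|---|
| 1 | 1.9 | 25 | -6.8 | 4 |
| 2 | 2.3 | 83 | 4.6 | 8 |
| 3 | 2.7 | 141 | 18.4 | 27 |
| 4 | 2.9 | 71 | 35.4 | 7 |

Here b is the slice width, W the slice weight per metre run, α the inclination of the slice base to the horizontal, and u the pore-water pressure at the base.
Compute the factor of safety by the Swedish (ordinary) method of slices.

FS = 1.40

Ordinary method of slices: FS = Σ[c'·Δl_i + (W_i cosα_i − u_i·Δl_i)·tanφ'] / Σ W_i sinα_i, with Δl_i = b_i / cosα_i.
Slice 1: Δl = 1.9/cos(-6.8°) = 1.913 m; N'_1 = 25·cos(-6.8°) − 4·1.913 = 17.2; c'Δl = 10.72; W sinα = -3.0
Slice 2: Δl = 2.3/cos4.6° = 2.307 m; N'_2 = 83·cos4.6° − 8·2.307 = 64.3; c'Δl = 12.92; W sinα = 6.7
Slice 3: Δl = 2.7/cos18.4° = 2.845 m; N'_3 = 141·cos18.4° − 27·2.845 = 57.0; c'Δl = 15.93; W sinα = 44.5
Slice 4: Δl = 2.9/cos35.4° = 3.558 m; N'_4 = 71·cos35.4° − 7·3.558 = 33.0; c'Δl = 19.92; W sinα = 41.1
Σc'Δl = 59.5 kN/m; ΣN' = 171.4 kN/m; ΣW sinα = 89.3 kN/m
Resisting = 59.5 + 171.4·tan21.0° = 59.5 + 65.8 = 125.3 kN/m
FS = 125.3 / 89.3 = 1.402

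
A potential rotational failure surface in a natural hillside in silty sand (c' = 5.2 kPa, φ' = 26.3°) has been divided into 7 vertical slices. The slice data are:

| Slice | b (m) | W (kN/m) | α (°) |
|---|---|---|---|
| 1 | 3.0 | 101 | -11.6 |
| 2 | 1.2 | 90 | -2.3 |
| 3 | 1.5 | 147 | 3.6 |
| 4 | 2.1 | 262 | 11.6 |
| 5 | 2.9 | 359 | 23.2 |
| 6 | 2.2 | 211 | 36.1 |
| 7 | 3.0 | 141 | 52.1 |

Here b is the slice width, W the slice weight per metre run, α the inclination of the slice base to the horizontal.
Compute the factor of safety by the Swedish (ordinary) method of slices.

Ordinary method of slices: FS = Σ[c'·Δl_i + (W_i cosα_i)·tanφ'] / Σ W_i sinα_i, with Δl_i = b_i / cosα_i.
Slice 1: Δl = 3.0/cos(-11.6°) = 3.063 m; N'_1 = 101·cos(-11.6°) = 98.9; c'Δl = 15.93; W sinα = -20.3
Slice 2: Δl = 1.2/cos(-2.3°) = 1.201 m; N'_2 = 90·cos(-2.3°) = 89.9; c'Δl = 6.25; W sinα = -3.6
Slice 3: Δl = 1.5/cos3.6° = 1.503 m; N'_3 = 147·cos3.6° = 146.7; c'Δl = 7.82; W sinα = 9.2
Slice 4: Δl = 2.1/cos11.6° = 2.144 m; N'_4 = 262·cos11.6° = 256.6; c'Δl = 11.15; W sinα = 52.7
Slice 5: Δl = 2.9/cos23.2° = 3.155 m; N'_5 = 359·cos23.2° = 330.0; c'Δl = 16.41; W sinα = 141.4
Slice 6: Δl = 2.2/cos36.1° = 2.723 m; N'_6 = 211·cos36.1° = 170.5; c'Δl = 14.16; W sinα = 124.3
Slice 7: Δl = 3.0/cos52.1° = 4.884 m; N'_7 = 141·cos52.1° = 86.6; c'Δl = 25.40; W sinα = 111.3
Σc'Δl = 97.1 kN/m; ΣN' = 1179.3 kN/m; ΣW sinα = 415.0 kN/m
Resisting = 97.1 + 1179.3·tan26.3° = 97.1 + 582.8 = 679.9 kN/m
FS = 679.9 / 415.0 = 1.638

FS = 1.64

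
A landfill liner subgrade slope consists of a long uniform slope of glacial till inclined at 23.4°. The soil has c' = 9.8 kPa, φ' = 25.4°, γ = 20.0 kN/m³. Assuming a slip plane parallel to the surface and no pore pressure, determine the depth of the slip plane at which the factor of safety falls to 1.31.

z = 6.32 m

Setting FS = 1.31 in FS = [c' + γz cos²β tanφ'] / [γz sinβ cosβ] and solving for z:
z = c' / [γ cosβ (FS·sinβ − cosβ·tanφ')]
  = 9.8 / [20.0·cos23.4°·(1.31·sin23.4° − cos23.4°·tan25.4°)]
  = 9.8 / [20.0·0.9178·(1.31·0.3971 − 0.9178·0.4748)]
  = 9.8 / 1.5507 = 6.320 m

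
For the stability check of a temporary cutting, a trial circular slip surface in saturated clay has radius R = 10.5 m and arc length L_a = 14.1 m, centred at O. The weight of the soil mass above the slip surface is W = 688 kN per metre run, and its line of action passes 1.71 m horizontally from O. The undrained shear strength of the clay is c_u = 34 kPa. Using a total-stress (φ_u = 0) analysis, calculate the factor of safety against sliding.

Taking moments about the centre O, the resisting moment is provided by the undrained shear strength acting along the arc:
M_R = c_u·L_a·R = 34·14.10·10.5 = 5033.7 kN·m/m
M_D = W·d = 688·1.71 = 1176.5 kN·m/m
FS = M_R / M_D = 5033.7 / 1176.5 = 4.279

FS = 4.28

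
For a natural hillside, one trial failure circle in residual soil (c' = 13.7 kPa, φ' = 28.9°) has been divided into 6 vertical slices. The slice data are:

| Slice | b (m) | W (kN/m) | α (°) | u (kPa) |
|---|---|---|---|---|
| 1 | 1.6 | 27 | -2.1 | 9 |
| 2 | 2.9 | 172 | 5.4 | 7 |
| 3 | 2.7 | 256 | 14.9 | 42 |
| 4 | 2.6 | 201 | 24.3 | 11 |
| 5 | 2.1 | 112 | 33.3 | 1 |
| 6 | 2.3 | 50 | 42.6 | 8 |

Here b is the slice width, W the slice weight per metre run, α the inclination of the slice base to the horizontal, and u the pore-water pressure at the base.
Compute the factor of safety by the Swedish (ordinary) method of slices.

Ordinary method of slices: FS = Σ[c'·Δl_i + (W_i cosα_i − u_i·Δl_i)·tanφ'] / Σ W_i sinα_i, with Δl_i = b_i / cosα_i.
Slice 1: Δl = 1.6/cos(-2.1°) = 1.601 m; N'_1 = 27·cos(-2.1°) − 9·1.601 = 12.6; c'Δl = 21.93; W sinα = -1.0
Slice 2: Δl = 2.9/cos5.4° = 2.913 m; N'_2 = 172·cos5.4° − 7·2.913 = 150.8; c'Δl = 39.91; W sinα = 16.2
Slice 3: Δl = 2.7/cos14.9° = 2.794 m; N'_3 = 256·cos14.9° − 42·2.794 = 130.0; c'Δl = 38.28; W sinα = 65.8
Slice 4: Δl = 2.6/cos24.3° = 2.853 m; N'_4 = 201·cos24.3° − 11·2.853 = 151.8; c'Δl = 39.08; W sinα = 82.7
Slice 5: Δl = 2.1/cos33.3° = 2.513 m; N'_5 = 112·cos33.3° − 1·2.513 = 91.1; c'Δl = 34.42; W sinα = 61.5
Slice 6: Δl = 2.3/cos42.6° = 3.125 m; N'_6 = 50·cos42.6° − 8·3.125 = 11.8; c'Δl = 42.81; W sinα = 33.8
Σc'Δl = 216.4 kN/m; ΣN' = 548.2 kN/m; ΣW sinα = 259.1 kN/m
Resisting = 216.4 + 548.2·tan28.9° = 216.4 + 302.6 = 519.0 kN/m
FS = 519.0 / 259.1 = 2.003

FS = 2.00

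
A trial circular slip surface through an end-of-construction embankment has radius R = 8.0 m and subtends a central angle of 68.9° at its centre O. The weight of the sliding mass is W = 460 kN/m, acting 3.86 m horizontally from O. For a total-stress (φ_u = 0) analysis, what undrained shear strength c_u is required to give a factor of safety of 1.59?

FS = c_u·L_a·R / (W·d), so c_u = FS·W·d / (L_a·R).
Arc length L_a = R·θ = 8.0·(68.9°·π/180) = 8.0·1.2025 = 9.62 m
c_u = 1.59·460·3.86 / (9.62·8.0) = 2823.2 / 76.96 = 36.68 kPa

c_u = 36.7 kPa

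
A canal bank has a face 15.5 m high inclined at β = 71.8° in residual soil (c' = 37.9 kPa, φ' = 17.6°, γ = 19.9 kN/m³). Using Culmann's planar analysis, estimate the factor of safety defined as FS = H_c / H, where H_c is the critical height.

H_c = (4c'/γ) · sinβ cosφ' / [1 − cos(β − φ')]
    = (4·37.9/19.9) · sin71.8°·cos17.6° / [1 − cos54.2°]
    = 7.618 · 0.9055 / 0.4150 = 16.62 m
FS = H_c / H = 16.62 / 15.5 = 1.072

FS = 1.07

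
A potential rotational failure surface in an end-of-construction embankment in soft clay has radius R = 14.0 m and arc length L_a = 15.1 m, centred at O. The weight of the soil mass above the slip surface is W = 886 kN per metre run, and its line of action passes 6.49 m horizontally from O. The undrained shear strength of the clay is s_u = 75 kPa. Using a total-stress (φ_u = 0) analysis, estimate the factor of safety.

FS = 2.76

Taking moments about the centre O, the resisting moment is provided by the undrained shear strength acting along the arc:
M_R = s_u·L_a·R = 75·15.10·14.0 = 15855.0 kN·m/m
M_D = W·d = 886·6.49 = 5750.1 kN·m/m
FS = M_R / M_D = 15855.0 / 5750.1 = 2.757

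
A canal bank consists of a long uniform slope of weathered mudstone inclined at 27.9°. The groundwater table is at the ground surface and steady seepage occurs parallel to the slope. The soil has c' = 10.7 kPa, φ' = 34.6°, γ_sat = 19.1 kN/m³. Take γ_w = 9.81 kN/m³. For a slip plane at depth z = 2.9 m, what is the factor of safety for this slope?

FS = 1.10

With seepage parallel to the slope and the water table at the surface, the effective normal stress on the slip plane uses the buoyant unit weight γ' = γ_sat − γ_w while the driving shear stress uses γ_sat:
FS = [c' + γ' z cos²β tanφ'] / [γ_sat z sinβ cosβ]
γ' = 19.1 − 9.81 = 9.29 kN/m³
Numerator = 10.7 + 9.29·2.9·cos²27.9°·tan34.6° = 10.7 + 9.29·2.9·0.7810·0.6899 = 25.216 kPa
Denominator = 19.1·2.9·sin27.9°·cos27.9° = 19.1·2.9·0.4679·0.8838 = 22.906 kPa
FS = 25.216 / 22.906 = 1.101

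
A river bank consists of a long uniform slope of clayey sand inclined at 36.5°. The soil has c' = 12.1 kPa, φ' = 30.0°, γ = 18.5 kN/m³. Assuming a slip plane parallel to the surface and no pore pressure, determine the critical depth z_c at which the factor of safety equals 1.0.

Setting FS = 1.00 in FS = [c' + γz cos²β tanφ'] / [γz sinβ cosβ] and solving for z:
z = c' / [γ cosβ (FS·sinβ − cosβ·tanφ')]
  = 12.1 / [18.5·cos36.5°·(1.00·sin36.5° − cos36.5°·tan30.0°)]
  = 12.1 / [18.5·0.8039·(1.00·0.5948 − 0.8039·0.5774)]
  = 12.1 / 1.9439 = 6.225 m

z_c = 6.22 m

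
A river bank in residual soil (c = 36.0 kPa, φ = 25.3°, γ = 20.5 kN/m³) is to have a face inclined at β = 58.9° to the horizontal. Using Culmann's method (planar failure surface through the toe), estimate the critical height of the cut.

Culmann's analysis gives the critical failure plane at α_cr = (β + φ)/2 = (58.9 + 25.3)/2 = 42.1°, and the critical height
H_c = (4c/γ) · sinβ cosφ / [1 − cos(β − φ)]
    = (4·36.0/20.5) · sin58.9°·cos25.3° / [1 − cos(33.6°)]
    = 7.024 · 0.8563·0.9041 / [1 − 0.8329]
    = 7.024 · 0.7741 / 0.1671
    = 32.55 m

H_c = 32.55 m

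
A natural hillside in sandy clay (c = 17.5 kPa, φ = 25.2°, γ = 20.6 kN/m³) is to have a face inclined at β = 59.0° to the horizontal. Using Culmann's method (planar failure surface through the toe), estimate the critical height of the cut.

H_c = 15.59 m

Culmann's analysis gives the critical failure plane at α_cr = (β + φ)/2 = (59.0 + 25.2)/2 = 42.1°, and the critical height
H_c = (4c/γ) · sinβ cosφ / [1 − cos(β − φ)]
    = (4·17.5/20.6) · sin59.0°·cos25.2° / [1 − cos(33.8°)]
    = 3.398 · 0.8572·0.9048 / [1 − 0.8310]
    = 3.398 · 0.7756 / 0.1690
    = 15.59 m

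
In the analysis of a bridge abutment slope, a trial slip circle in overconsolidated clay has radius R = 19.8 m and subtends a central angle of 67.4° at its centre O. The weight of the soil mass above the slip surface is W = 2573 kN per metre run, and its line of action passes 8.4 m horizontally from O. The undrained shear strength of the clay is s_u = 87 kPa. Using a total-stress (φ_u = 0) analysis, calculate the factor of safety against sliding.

FS = 1.86

Taking moments about the centre O, the resisting moment is provided by the undrained shear strength acting along the arc:
Arc length L_a = R·θ = 19.8·(67.4°·π/180) = 19.8·1.1764 = 23.29 m
M_R = s_u·L_a·R = 87·23.29·19.8 = 40122.4 kN·m/m
M_D = W·d = 2573·8.4 = 21613.2 kN·m/m
FS = M_R / M_D = 40122.4 / 21613.2 = 1.856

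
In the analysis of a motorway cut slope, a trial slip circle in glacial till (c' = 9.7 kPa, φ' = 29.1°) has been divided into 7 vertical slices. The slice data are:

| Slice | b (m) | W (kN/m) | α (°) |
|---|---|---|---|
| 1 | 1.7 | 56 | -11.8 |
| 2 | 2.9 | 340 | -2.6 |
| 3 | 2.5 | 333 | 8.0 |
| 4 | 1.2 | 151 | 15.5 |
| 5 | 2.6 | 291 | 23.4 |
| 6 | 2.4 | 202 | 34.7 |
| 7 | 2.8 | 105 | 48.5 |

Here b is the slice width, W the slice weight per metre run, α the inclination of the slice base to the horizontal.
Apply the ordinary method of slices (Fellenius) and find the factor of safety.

Ordinary method of slices: FS = Σ[c'·Δl_i + (W_i cosα_i)·tanφ'] / Σ W_i sinα_i, with Δl_i = b_i / cosα_i.
Slice 1: Δl = 1.7/cos(-11.8°) = 1.737 m; N'_1 = 56·cos(-11.8°) = 54.8; c'Δl = 16.85; W sinα = -11.5
Slice 2: Δl = 2.9/cos(-2.6°) = 2.903 m; N'_2 = 340·cos(-2.6°) = 339.6; c'Δl = 28.16; W sinα = -15.4
Slice 3: Δl = 2.5/cos8.0° = 2.525 m; N'_3 = 333·cos8.0° = 329.8; c'Δl = 24.49; W sinα = 46.3
Slice 4: Δl = 1.2/cos15.5° = 1.245 m; N'_4 = 151·cos15.5° = 145.5; c'Δl = 12.08; W sinα = 40.4
Slice 5: Δl = 2.6/cos23.4° = 2.833 m; N'_5 = 291·cos23.4° = 267.1; c'Δl = 27.48; W sinα = 115.6
Slice 6: Δl = 2.4/cos34.7° = 2.919 m; N'_6 = 202·cos34.7° = 166.1; c'Δl = 28.32; W sinα = 115.0
Slice 7: Δl = 2.8/cos48.5° = 4.226 m; N'_7 = 105·cos48.5° = 69.6; c'Δl = 40.99; W sinα = 78.6
Σc'Δl = 178.4 kN/m; ΣN' = 1372.4 kN/m; ΣW sinα = 369.0 kN/m
Resisting = 178.4 + 1372.4·tan29.1° = 178.4 + 763.9 = 942.3 kN/m
FS = 942.3 / 369.0 = 2.553

FS = 2.55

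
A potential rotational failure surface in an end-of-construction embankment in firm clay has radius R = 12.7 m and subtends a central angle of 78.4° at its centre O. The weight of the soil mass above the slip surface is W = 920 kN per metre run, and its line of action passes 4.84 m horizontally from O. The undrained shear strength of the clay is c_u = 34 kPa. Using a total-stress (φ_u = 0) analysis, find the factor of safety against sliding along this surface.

FS = 1.69

Taking moments about the centre O, the resisting moment is provided by the undrained shear strength acting along the arc:
Arc length L_a = R·θ = 12.7·(78.4°·π/180) = 12.7·1.3683 = 17.38 m
M_R = c_u·L_a·R = 34·17.38·12.7 = 7503.8 kN·m/m
M_D = W·d = 920·4.84 = 4452.8 kN·m/m
FS = M_R / M_D = 7503.8 / 4452.8 = 1.685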